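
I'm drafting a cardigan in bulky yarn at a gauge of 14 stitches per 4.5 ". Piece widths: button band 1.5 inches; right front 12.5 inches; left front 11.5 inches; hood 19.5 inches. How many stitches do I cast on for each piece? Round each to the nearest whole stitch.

button band 5; right front 39; left front 36; hood 61.

Rate = 14/4.5 = 3.111 sts per in.
button band: 1.5 × 3.111 = 4.67 → 5.
right front: 12.5 × 3.111 = 38.89 → 39.
left front: 11.5 × 3.111 = 35.78 → 36.
hood: 19.5 × 3.111 = 60.67 → 61.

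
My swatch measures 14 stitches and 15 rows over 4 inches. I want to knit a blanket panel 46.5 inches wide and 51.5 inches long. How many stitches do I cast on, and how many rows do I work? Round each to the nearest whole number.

Cast on 163 stitches and work 193 rows.

Stitch gauge = 14/4 = 3.5 sts/in; 46.5 × 3.5 = 162.75 → 163 sts.
Row gauge = 15/4 = 3.75 rows/in; 51.5 × 3.75 = 193.12 → 193 rows.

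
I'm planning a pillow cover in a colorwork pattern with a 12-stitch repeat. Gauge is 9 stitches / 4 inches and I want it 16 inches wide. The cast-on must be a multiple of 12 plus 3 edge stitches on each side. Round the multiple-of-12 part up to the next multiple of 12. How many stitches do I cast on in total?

9 / 4 = 2.25 sts per inch.
16 × 2.25 = 36.00 sts.
Less 6 edge sts → 30.00 for the repeat.
Next multiple of 12: 36.
Add back 6 edge sts → 42.

42 stitches.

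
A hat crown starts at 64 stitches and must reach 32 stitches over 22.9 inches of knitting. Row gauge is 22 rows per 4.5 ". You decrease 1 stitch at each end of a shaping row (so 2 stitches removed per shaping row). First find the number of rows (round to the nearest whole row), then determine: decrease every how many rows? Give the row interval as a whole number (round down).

Rows = 22.9 × 4.889 = 112.0 → 112 rows.
Stitches to remove: 32 → 16 shaping rows (at 2 st each).
112 / 16 = 7.00 → every 7 rows.

Decrease every 7th row.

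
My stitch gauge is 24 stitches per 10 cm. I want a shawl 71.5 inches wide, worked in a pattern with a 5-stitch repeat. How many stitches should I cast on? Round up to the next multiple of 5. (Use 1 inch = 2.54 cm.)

71.5 in = 71.5 × 2.54 = 181.61 cm.
24 / 10 = 2.4 sts/cm.
181.61 × 2.4 = 435.86 sts.
→ 440.

440 stitches.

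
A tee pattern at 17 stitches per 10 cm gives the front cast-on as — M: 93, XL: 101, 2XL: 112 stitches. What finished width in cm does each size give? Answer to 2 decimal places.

M 54.71 cm; XL 59.41 cm; 2XL 65.88 cm.

17/10 = 1.7 sts per cm.
M: 93 / 1.7 = 54.706 → 54.71 cm.
XL: 101 / 1.7 = 59.412 → 59.41 cm.
2XL: 112 / 1.7 = 65.882 → 65.88 cm.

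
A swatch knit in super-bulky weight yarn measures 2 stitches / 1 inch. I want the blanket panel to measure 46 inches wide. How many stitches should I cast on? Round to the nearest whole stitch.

92 stitches.

2 stitches / 1 in = 2 stitches per inch.
46 × 2 = 92.00 stitches.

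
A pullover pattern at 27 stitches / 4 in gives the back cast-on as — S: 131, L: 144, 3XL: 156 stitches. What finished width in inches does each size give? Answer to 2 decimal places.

27/4 = 6.75 sts per in.
S: 131 / 6.75 = 19.407 → 19.41 in.
L: 144 / 6.75 = 21.333 → 21.33 in.
3XL: 156 / 6.75 = 23.111 → 23.11 in.

S 19.41 inches; L 21.33 inches; 3XL 23.11 inches.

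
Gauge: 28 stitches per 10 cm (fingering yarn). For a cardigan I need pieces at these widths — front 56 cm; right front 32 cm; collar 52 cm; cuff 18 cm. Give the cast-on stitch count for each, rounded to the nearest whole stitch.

front 157; right front 90; collar 146; cuff 50.

Rate = 28/10 = 2.8 sts per cm.
front: 56 × 2.8 = 156.80 → 157.
right front: 32 × 2.8 = 89.60 → 90.
collar: 52 × 2.8 = 145.60 → 146.
cuff: 18 × 2.8 = 50.40 → 50.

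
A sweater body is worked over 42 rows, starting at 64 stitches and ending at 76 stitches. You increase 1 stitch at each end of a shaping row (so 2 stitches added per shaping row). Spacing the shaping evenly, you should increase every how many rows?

Stitches to add: |76 − 64| = 12.
Shaping rows needed: 12 / 2 = 6.
42 rows / 6 = every 7 rows.

Increase every 7th row.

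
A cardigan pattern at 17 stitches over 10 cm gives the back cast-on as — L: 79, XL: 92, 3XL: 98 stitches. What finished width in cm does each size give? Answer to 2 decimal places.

L 46.47 cm; XL 54.12 cm; 3XL 57.65 cm.

17/10 = 1.7 sts per cm.
L: 79 / 1.7 = 46.471 → 46.47 cm.
XL: 92 / 1.7 = 54.118 → 54.12 cm.
3XL: 98 / 1.7 = 57.647 → 57.65 cm.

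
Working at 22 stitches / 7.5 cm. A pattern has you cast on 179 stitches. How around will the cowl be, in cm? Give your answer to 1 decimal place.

22 stitches / 7.5 cm = 2.933 stitches per cm.
179 / 2.933 = 61.02 cm.

61.0 cm.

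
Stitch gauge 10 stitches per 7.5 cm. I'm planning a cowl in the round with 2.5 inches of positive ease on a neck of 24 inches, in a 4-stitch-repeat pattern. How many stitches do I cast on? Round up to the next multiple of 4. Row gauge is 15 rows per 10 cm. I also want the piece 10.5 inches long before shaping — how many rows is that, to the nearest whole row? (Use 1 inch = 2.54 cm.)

Cast on 92 stitches; work 40 rows.

Finished = 24 + 2.5 = 26.5 inches.
26.5 inches × 2.54 = 67.31 cm.
10/7.5 = 1.333 sts per cm; 67.31 × 1.333 = 89.75 sts.
Next multiple of 4 → 92.
10.5 inches = 26.67 cm; × 1.5 = 40.01 → 40 rows.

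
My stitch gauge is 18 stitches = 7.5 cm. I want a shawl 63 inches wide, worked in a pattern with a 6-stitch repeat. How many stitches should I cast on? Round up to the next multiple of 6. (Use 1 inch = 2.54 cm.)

63 in = 63 × 2.54 = 160.02 cm.
18 / 7.5 = 2.4 sts/cm.
160.02 × 2.4 = 384.05 sts.
→ 390.

Cast on 390 stitches.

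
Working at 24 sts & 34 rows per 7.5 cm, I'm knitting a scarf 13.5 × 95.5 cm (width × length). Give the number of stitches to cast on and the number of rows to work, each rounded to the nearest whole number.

Cast on 43 stitches and work 433 rows.

Stitch gauge = 24/7.5 = 3.2 sts/cm; 13.5 × 3.2 = 43.20 → 43 sts.
Row gauge = 34/7.5 = 4.533 rows/cm; 95.5 × 4.533 = 432.93 → 433 rows.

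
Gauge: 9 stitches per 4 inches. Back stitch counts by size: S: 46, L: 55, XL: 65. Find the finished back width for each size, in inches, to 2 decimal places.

9/4 = 2.25 sts per in.
S: 46 / 2.25 = 20.444 → 20.44 in.
L: 55 / 2.25 = 24.444 → 24.44 in.
XL: 65 / 2.25 = 28.889 → 28.89 in.

S 20.44 inches; L 24.44 inches; XL 28.89 inches.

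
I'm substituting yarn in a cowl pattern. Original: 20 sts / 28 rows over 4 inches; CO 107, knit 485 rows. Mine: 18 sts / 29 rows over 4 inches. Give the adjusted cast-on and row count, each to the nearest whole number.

Cast on 96 stitches; work 502 rows.

Stitches: 107 × 18/20 = 96.30 → 96.
Rows: 485 × 29/28 = 502.32 → 502.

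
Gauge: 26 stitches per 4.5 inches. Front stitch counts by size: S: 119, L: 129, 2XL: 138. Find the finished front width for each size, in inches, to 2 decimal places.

S 20.60 inches; L 22.33 inches; 2XL 23.88 inches.

26/4.5 = 5.778 sts per in.
S: 119 / 5.778 = 20.596 → 20.60 in.
L: 129 / 5.778 = 22.327 → 22.33 in.
2XL: 138 / 5.778 = 23.885 → 23.88 in.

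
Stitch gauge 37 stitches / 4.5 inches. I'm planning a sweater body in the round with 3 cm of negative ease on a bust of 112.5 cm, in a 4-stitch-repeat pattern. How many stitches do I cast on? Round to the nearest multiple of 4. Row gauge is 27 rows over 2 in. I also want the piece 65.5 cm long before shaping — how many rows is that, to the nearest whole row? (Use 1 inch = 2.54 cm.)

Finished = 112.5 − 3 = 109.5 cm.
109.5 cm × 1/2.54 = 43.11 inches.
37/4.5 = 8.222 sts per in; 43.11 × 8.222 = 354.46 sts.
Nearest multiple of 4 → 356.
65.5 cm = 25.79 inches; × 13.5 = 348.13 → 348 rows.

Cast on 356 stitches; work 348 rows.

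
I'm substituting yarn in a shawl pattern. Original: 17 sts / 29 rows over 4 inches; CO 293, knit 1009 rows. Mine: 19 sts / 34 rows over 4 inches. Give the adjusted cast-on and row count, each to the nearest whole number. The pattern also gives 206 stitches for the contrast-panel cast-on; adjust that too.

Stitches: 293 × 19/17 = 327.47 → 327.
Rows: 1009 × 34/29 = 1182.97 → 1183.
contrast-panel cast-on: 206 × 19/17 = 230.24 → 230.

Cast on 327 stitches; work 1183 rows; contrast-panel cast-on 230 stitches.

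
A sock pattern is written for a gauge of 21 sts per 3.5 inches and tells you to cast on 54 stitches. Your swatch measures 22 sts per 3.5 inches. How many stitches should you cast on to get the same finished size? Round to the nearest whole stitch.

Scale factor = 22 / 21 = 1.048.
54 × 22 / 21 = 56.57 sts.
→ 57 sts.

CO 57 sts.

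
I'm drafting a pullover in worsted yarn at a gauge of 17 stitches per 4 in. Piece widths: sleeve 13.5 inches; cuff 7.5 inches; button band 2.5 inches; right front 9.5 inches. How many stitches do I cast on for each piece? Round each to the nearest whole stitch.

Rate = 17/4 = 4.25 sts per in.
sleeve: 13.5 × 4.25 = 57.38 → 57.
cuff: 7.5 × 4.25 = 31.88 → 32.
button band: 2.5 × 4.25 = 10.62 → 11.
right front: 9.5 × 4.25 = 40.38 → 40.

sleeve 57; cuff 32; button band 11; right front 40.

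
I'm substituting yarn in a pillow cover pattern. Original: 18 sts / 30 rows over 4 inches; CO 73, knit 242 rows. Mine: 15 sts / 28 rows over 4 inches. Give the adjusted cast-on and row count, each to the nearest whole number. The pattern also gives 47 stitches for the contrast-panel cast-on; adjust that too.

Stitches: 73 × 15/18 = 60.83 → 61.
Rows: 242 × 28/30 = 225.87 → 226.
contrast-panel cast-on: 47 × 15/18 = 39.17 → 39.

Cast on 61 stitches; work 226 rows; contrast-panel cast-on 39 stitches.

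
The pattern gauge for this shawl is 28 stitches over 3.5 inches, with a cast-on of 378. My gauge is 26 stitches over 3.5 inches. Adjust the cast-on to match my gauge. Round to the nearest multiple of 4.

Scale factor = 26 / 28 = 0.929.
378 × 26 / 28 = 351.00 sts.
→ 352 sts.

CO 352 sts.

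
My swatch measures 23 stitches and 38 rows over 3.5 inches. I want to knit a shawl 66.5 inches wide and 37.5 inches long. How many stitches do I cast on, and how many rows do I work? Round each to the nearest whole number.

Stitch gauge = 23/3.5 = 6.571 sts/in; 66.5 × 6.571 = 437.00 → 437 sts.
Row gauge = 38/3.5 = 10.857 rows/in; 37.5 × 10.857 = 407.14 → 407 rows.

Cast on 437 stitches and work 407 rows.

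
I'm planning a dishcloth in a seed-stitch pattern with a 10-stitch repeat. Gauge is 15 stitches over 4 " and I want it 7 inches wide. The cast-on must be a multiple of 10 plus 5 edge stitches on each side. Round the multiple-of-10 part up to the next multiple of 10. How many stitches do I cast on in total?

15 / 4 = 3.75 sts per inch.
7 × 3.75 = 26.25 sts.
Less 10 edge sts → 16.25 for the repeat.
Next multiple of 10: 20.
Add back 10 edge sts → 30.

30 stitches.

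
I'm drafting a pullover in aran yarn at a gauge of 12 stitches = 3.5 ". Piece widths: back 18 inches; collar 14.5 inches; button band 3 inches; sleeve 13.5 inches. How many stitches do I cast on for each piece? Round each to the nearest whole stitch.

Rate = 12/3.5 = 3.429 sts per in.
back: 18 × 3.429 = 61.71 → 62.
collar: 14.5 × 3.429 = 49.71 → 50.
button band: 3 × 3.429 = 10.29 → 10.
sleeve: 13.5 × 3.429 = 46.29 → 46.

back 62; collar 50; button band 10; sleeve 46.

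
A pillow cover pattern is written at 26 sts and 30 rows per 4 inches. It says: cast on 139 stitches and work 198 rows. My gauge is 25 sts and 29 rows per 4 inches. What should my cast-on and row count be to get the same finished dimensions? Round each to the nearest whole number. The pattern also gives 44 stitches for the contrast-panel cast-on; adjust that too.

Cast on 134 stitches; work 191 rows; contrast-panel cast-on 42 stitches.

Stitches: 139 × 25/26 = 133.65 → 134.
Rows: 198 × 29/30 = 191.40 → 191.
contrast-panel cast-on: 44 × 25/26 = 42.31 → 42.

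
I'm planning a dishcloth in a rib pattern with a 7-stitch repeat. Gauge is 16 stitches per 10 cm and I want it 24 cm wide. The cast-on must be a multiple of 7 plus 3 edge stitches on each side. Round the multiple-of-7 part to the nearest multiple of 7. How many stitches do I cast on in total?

16 / 10 = 1.6 sts per cm.
24 × 1.6 = 38.40 sts.
Less 6 edge sts → 32.40 for the repeat.
Nearest multiple of 7: 35.
Add back 6 edge sts → 41.

CO 41 sts.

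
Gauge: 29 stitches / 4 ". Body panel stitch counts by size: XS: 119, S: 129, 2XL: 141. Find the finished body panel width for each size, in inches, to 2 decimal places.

29/4 = 7.25 sts per in.
XS: 119 / 7.25 = 16.414 → 16.41 in.
S: 129 / 7.25 = 17.793 → 17.79 in.
2XL: 141 / 7.25 = 19.448 → 19.45 in.

XS 16.41 inches; S 17.79 inches; 2XL 19.45 inches.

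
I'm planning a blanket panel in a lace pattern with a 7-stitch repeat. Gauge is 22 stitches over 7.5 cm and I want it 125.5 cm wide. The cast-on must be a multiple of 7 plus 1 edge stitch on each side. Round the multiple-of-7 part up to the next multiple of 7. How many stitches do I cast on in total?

373 stitches.

22 / 7.5 = 2.933 sts per cm.
125.5 × 2.933 = 368.13 sts.
Less 2 edge sts → 366.13 for the repeat.
Next multiple of 7: 371.
Add back 2 edge sts → 373.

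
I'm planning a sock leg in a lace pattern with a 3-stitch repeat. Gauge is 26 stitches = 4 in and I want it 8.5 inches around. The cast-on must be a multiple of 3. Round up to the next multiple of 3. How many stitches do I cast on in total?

CO 57 sts.

26 / 4 = 6.5 sts per inch.
8.5 × 6.5 = 55.25 sts.
Next multiple of 3: 57.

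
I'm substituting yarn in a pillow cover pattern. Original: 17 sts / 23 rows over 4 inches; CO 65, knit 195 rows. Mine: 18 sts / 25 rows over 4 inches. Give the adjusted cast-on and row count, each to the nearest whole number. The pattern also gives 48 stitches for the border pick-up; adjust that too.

Cast on 69 stitches; work 212 rows; border pick-up 51 stitches.

Stitches: 65 × 18/17 = 68.82 → 69.
Rows: 195 × 25/23 = 211.96 → 212.
border pick-up: 48 × 18/17 = 50.82 → 51.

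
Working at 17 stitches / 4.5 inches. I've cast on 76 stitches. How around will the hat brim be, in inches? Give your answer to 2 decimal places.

17 stitches / 4.5 inch = 3.778 stitches per inch.
76 / 3.778 = 20.118 inches.

20.12 inches.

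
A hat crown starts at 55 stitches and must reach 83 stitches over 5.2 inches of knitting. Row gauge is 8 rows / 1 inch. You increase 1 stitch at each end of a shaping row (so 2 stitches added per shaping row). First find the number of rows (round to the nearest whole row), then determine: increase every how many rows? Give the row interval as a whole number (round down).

Increase every 3rd row.

Rows = 5.2 × 8 = 41.6 → 42 rows.
Stitches to add: 28 → 14 shaping rows (at 2 st each).
42 / 14 = 3.00 → every 3 rows.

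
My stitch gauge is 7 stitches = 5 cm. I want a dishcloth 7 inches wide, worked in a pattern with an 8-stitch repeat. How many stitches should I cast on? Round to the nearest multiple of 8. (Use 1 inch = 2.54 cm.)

CO 24 sts.

7 in = 7 × 2.54 = 17.78 cm.
7 / 5 = 1.4 sts/cm.
17.78 × 1.4 = 24.89 sts.
→ 24.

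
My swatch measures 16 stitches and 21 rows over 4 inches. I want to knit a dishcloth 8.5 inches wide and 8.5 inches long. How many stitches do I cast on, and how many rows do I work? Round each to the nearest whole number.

Cast on 34 stitches and work 45 rows.

Stitch gauge = 16/4 = 4 sts/in; 8.5 × 4 = 34.00 → 34 sts.
Row gauge = 21/4 = 5.25 rows/in; 8.5 × 5.25 = 44.62 → 45 rows.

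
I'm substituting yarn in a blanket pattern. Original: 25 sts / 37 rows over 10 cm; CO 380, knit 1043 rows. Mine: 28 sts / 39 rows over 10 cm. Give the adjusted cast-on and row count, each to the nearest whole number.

Cast on 426 stitches; work 1099 rows.

Stitches: 380 × 28/25 = 425.60 → 426.
Rows: 1043 × 39/37 = 1099.38 → 1099.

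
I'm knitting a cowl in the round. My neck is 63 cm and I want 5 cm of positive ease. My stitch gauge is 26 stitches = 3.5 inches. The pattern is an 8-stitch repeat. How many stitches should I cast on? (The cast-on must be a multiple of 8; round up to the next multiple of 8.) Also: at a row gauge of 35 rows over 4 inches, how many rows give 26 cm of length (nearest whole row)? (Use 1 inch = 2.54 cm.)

Cast on 200 stitches; work 90 rows.

Finished = 63 + 5 = 68 cm.
68 cm × 1/2.54 = 26.77 inches.
26/3.5 = 7.429 sts per in; 26.77 × 7.429 = 198.88 sts.
Next multiple of 8 → 200.
26 cm = 10.24 inches; × 8.75 = 89.57 → 90 rows.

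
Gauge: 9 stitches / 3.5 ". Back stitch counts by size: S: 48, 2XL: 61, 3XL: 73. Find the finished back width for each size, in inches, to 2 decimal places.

S 18.67 inches; 2XL 23.72 inches; 3XL 28.39 inches.

9/3.5 = 2.571 sts per in.
S: 48 / 2.571 = 18.667 → 18.67 in.
2XL: 61 / 2.571 = 23.722 → 23.72 in.
3XL: 73 / 2.571 = 28.389 → 28.39 in.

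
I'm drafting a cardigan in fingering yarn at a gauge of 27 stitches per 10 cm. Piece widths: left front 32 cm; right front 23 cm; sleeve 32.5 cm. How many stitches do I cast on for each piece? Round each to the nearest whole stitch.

left front 86; right front 62; sleeve 88.

Rate = 27/10 = 2.7 sts per cm.
left front: 32 × 2.7 = 86.40 → 86.
right front: 23 × 2.7 = 62.10 → 62.
sleeve: 32.5 × 2.7 = 87.75 → 88.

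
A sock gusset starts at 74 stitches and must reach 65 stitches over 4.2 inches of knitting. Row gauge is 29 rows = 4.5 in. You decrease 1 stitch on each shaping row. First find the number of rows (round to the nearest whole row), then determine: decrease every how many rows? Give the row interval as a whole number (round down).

Rows = 4.2 × 6.444 = 27.1 → 27 rows.
Stitches to remove: 9 → 9 shaping rows (at 1 st each).
27 / 9 = 3.00 → every 3 rows.

Decrease every 3rd row.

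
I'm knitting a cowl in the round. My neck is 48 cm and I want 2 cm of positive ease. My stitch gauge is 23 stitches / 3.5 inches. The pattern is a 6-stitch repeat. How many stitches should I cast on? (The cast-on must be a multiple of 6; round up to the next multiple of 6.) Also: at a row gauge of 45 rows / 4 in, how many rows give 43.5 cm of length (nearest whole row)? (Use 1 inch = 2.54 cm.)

Finished = 48 + 2 = 50 cm.
50 cm × 1/2.54 = 19.69 inches.
23/3.5 = 6.571 sts per in; 19.69 × 6.571 = 129.36 sts.
Next multiple of 6 → 132.
43.5 cm = 17.13 inches; × 11.25 = 192.67 → 193 rows.

Cast on 132 stitches; work 193 rows.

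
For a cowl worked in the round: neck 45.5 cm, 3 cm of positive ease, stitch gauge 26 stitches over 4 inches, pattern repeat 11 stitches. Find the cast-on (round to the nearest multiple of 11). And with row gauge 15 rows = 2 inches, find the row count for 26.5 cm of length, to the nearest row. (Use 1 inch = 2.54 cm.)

Finished = 45.5 + 3 = 48.5 cm.
48.5 cm × 1/2.54 = 19.09 inches.
26/4 = 6.5 sts per in; 19.09 × 6.5 = 124.11 sts.
Nearest multiple of 11 → 121.
26.5 cm = 10.43 inches; × 7.5 = 78.25 → 78 rows.

Cast on 121 stitches; work 78 rows.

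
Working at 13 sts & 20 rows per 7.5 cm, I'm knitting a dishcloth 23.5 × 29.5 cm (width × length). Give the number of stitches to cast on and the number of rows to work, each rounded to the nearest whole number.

Cast on 41 stitches and work 79 rows.

Stitch gauge = 13/7.5 = 1.733 sts/cm; 23.5 × 1.733 = 40.73 → 41 sts.
Row gauge = 20/7.5 = 2.667 rows/cm; 29.5 × 2.667 = 78.67 → 79 rows.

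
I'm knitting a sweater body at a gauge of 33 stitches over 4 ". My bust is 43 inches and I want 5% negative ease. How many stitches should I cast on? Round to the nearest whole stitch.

337 stitches.

Finished = 43 × 0.95 = 40.85 in.
33 / 4 = 8.25 sts per inch.
40.85 × 8.25 = 337.01 sts.
→ 337 sts.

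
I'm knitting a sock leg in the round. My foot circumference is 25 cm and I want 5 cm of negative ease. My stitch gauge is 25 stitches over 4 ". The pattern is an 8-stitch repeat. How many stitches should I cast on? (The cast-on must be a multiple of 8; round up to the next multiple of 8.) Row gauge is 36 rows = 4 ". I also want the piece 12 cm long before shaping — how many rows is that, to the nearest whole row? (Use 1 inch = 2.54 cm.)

Cast on 56 stitches; work 43 rows.

Finished = 25 − 5 = 20 cm.
20 cm × 1/2.54 = 7.87 inches.
25/4 = 6.25 sts per in; 7.87 × 6.25 = 49.21 sts.
Next multiple of 8 → 56.
12 cm = 4.72 inches; × 9 = 42.52 → 43 rows.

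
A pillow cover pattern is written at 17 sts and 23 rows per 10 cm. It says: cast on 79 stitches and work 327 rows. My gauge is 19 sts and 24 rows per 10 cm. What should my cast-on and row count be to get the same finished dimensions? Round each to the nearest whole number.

Stitches: 79 × 19/17 = 88.29 → 88.
Rows: 327 × 24/23 = 341.22 → 341.

Cast on 88 stitches; work 341 rows.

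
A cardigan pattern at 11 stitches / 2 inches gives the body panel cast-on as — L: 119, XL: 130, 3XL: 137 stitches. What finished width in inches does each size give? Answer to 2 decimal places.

11/2 = 5.5 sts per in.
L: 119 / 5.5 = 21.636 → 21.64 in.
XL: 130 / 5.5 = 23.636 → 23.64 in.
3XL: 137 / 5.5 = 24.909 → 24.91 in.

L 21.64 inches; XL 23.64 inches; 3XL 24.91 inches.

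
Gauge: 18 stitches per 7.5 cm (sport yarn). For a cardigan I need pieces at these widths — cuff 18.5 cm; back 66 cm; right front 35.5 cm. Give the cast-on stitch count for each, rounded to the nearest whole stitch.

cuff 44; back 158; right front 85.

Rate = 18/7.5 = 2.4 sts per cm.
cuff: 18.5 × 2.4 = 44.40 → 44.
back: 66 × 2.4 = 158.40 → 158.
right front: 35.5 × 2.4 = 85.20 → 85.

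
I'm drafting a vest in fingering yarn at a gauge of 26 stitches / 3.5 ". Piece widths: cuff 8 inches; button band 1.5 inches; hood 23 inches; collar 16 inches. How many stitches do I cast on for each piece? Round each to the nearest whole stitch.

cuff 59; button band 11; hood 171; collar 119.

Rate = 26/3.5 = 7.429 sts per in.
cuff: 8 × 7.429 = 59.43 → 59.
button band: 1.5 × 7.429 = 11.14 → 11.
hood: 23 × 7.429 = 170.86 → 171.
collar: 16 × 7.429 = 118.86 → 119.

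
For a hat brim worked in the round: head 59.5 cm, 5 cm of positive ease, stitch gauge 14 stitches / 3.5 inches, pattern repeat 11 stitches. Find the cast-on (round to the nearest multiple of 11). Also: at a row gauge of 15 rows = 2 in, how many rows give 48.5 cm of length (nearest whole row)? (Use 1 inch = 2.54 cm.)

Cast on 99 stitches; work 143 rows.

Finished = 59.5 + 5 = 64.5 cm.
64.5 cm × 1/2.54 = 25.39 inches.
14/3.5 = 4 sts per in; 25.39 × 4 = 101.57 sts.
Nearest multiple of 11 → 99.
48.5 cm = 19.09 inches; × 7.5 = 143.21 → 143 rows.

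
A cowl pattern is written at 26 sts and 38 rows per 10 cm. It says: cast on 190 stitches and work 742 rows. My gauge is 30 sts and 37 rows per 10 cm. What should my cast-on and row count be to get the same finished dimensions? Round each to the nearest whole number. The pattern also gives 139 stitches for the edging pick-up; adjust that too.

Cast on 219 stitches; work 722 rows; edging pick-up 160 stitches.

Stitches: 190 × 30/26 = 219.23 → 219.
Rows: 742 × 37/38 = 722.47 → 722.
edging pick-up: 139 × 30/26 = 160.38 → 160.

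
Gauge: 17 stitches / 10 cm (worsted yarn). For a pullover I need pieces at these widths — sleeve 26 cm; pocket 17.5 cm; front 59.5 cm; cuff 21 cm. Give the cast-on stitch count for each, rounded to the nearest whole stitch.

Rate = 17/10 = 1.7 sts per cm.
sleeve: 26 × 1.7 = 44.20 → 44.
pocket: 17.5 × 1.7 = 29.75 → 30.
front: 59.5 × 1.7 = 101.15 → 101.
cuff: 21 × 1.7 = 35.70 → 36.

sleeve 44; pocket 30; front 101; cuff 36.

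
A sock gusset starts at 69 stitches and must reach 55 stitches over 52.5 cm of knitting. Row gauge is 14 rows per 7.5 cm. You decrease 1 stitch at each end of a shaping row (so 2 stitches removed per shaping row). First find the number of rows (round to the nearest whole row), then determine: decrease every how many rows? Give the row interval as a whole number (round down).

Decrease every 14th row.

Rows = 52.5 × 1.867 = 98.0 → 98 rows.
Stitches to remove: 14 → 7 shaping rows (at 2 st each).
98 / 7 = 14.00 → every 14 rows.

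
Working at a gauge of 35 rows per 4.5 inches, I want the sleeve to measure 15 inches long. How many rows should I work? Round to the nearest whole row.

35 rows / 4.5 in = 7.778 rows per inch.
15 × 7.778 = 116.67 rows.
Round to nearest → 117.

117 rows.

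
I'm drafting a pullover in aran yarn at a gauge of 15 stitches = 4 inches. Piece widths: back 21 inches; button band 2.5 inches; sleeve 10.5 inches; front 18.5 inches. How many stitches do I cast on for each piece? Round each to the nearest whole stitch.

Rate = 15/4 = 3.75 sts per in.
back: 21 × 3.75 = 78.75 → 79.
button band: 2.5 × 3.75 = 9.38 → 9.
sleeve: 10.5 × 3.75 = 39.38 → 39.
front: 18.5 × 3.75 = 69.38 → 69.

back 79; button band 9; sleeve 39; front 69.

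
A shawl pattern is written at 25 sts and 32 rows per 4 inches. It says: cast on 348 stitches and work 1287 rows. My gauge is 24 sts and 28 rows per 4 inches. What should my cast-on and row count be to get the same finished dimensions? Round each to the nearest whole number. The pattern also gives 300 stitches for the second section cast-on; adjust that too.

Cast on 334 stitches; work 1126 rows; second section cast-on 288 stitches.

Stitches: 348 × 24/25 = 334.08 → 334.
Rows: 1287 × 28/32 = 1126.12 → 1126.
second section cast-on: 300 × 24/25 = 288.00 → 288.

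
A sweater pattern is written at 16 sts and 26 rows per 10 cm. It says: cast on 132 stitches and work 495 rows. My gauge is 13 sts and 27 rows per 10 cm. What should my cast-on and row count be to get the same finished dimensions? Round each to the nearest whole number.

Stitches: 132 × 13/16 = 107.25 → 107.
Rows: 495 × 27/26 = 514.04 → 514.

Cast on 107 stitches; work 514 rows.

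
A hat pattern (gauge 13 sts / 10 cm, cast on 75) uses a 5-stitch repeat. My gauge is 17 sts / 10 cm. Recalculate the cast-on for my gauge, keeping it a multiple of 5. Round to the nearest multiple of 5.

100 stitches.

75 × 17 / 13 = 98.08.
Nearest multiple of 5: 100.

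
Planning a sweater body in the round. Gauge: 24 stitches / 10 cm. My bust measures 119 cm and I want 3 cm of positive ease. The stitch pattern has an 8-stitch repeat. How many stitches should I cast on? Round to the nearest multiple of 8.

Cast on 296 stitches.

Finished = 119 + 3 = 122 cm.
24 / 10 = 2.4 sts/cm.
122 × 2.4 = 292.80 sts.
Nearest multiple of 8: 296.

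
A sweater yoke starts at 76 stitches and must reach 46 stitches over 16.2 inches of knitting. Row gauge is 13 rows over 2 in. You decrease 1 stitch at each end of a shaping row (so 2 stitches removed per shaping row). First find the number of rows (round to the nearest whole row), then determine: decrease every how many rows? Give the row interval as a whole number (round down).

Decrease every 7th row.

Rows = 16.2 × 6.5 = 105.3 → 105 rows.
Stitches to remove: 30 → 15 shaping rows (at 2 st each).
105 / 15 = 7.00 → every 7 rows.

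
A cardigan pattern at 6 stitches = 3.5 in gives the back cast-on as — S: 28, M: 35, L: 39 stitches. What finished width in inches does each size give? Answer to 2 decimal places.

S 16.33 inches; M 20.42 inches; L 22.75 inches.

6/3.5 = 1.714 sts per in.
S: 28 / 1.714 = 16.333 → 16.33 in.
M: 35 / 1.714 = 20.417 → 20.42 in.
L: 39 / 1.714 = 22.750 → 22.75 in.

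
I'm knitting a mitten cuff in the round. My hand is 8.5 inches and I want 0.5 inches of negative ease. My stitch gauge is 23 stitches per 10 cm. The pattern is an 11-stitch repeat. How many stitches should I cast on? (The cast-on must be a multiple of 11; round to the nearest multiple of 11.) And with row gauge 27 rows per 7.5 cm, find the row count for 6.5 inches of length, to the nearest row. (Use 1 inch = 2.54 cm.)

Finished = 8.5 − 0.5 = 8 inches.
8 inches × 2.54 = 20.32 cm.
23/10 = 2.3 sts per cm; 20.32 × 2.3 = 46.74 sts.
Nearest multiple of 11 → 44.
6.5 inches = 16.51 cm; × 3.6 = 59.44 → 59 rows.

Cast on 44 stitches; work 59 rows.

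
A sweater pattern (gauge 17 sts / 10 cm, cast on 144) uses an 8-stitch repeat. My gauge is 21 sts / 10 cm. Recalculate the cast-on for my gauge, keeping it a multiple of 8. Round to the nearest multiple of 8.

144 × 21 / 17 = 177.88.
Nearest multiple of 8: 176.

176 stitches.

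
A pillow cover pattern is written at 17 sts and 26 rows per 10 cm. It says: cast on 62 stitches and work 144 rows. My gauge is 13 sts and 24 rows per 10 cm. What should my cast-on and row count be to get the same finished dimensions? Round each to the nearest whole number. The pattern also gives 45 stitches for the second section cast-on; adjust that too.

Stitches: 62 × 13/17 = 47.41 → 47.
Rows: 144 × 24/26 = 132.92 → 133.
second section cast-on: 45 × 13/17 = 34.41 → 34.

Cast on 47 stitches; work 133 rows; second section cast-on 34 stitches.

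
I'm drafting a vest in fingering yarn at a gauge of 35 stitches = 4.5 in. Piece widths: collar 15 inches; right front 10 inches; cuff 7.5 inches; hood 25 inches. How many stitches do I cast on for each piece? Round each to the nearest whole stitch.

Rate = 35/4.5 = 7.778 sts per in.
collar: 15 × 7.778 = 116.67 → 117.
right front: 10 × 7.778 = 77.78 → 78.
cuff: 7.5 × 7.778 = 58.33 → 58.
hood: 25 × 7.778 = 194.44 → 194.

collar 117; right front 78; cuff 58; hood 194.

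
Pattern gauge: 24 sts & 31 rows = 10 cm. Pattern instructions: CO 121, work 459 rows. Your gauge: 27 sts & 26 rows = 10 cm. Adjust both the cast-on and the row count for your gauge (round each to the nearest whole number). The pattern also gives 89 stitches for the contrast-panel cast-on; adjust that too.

Stitches: 121 × 27/24 = 136.12 → 136.
Rows: 459 × 26/31 = 384.97 → 385.
contrast-panel cast-on: 89 × 27/24 = 100.12 → 100.

Cast on 136 stitches; work 385 rows; contrast-panel cast-on 100 stitches.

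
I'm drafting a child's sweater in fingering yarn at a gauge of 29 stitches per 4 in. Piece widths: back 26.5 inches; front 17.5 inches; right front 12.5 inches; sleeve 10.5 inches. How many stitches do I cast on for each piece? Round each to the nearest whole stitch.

back 192; front 127; right front 91; sleeve 76.

Rate = 29/4 = 7.25 sts per in.
back: 26.5 × 7.25 = 192.12 → 192.
front: 17.5 × 7.25 = 126.88 → 127.
right front: 12.5 × 7.25 = 90.62 → 91.
sleeve: 10.5 × 7.25 = 76.12 → 76.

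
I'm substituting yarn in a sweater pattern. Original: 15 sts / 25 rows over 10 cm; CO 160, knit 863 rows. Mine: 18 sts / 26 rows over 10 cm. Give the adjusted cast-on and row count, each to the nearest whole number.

Cast on 192 stitches; work 898 rows.

Stitches: 160 × 18/15 = 192.00 → 192.
Rows: 863 × 26/25 = 897.52 → 898.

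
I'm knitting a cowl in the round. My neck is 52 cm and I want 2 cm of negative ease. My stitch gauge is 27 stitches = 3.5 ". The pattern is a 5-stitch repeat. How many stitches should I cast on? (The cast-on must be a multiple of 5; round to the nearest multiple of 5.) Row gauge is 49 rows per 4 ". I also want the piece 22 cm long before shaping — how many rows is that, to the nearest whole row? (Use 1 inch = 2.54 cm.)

Cast on 150 stitches; work 106 rows.

Finished = 52 − 2 = 50 cm.
50 cm × 1/2.54 = 19.69 inches.
27/3.5 = 7.714 sts per in; 19.69 × 7.714 = 151.86 sts.
Nearest multiple of 5 → 150.
22 cm = 8.66 inches; × 12.25 = 106.10 → 106 rows.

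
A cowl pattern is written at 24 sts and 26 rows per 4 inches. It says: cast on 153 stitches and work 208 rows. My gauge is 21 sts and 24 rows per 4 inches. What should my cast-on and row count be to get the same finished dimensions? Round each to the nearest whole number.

Stitches: 153 × 21/24 = 133.88 → 134.
Rows: 208 × 24/26 = 192.00 → 192.

Cast on 134 stitches; work 192 rows.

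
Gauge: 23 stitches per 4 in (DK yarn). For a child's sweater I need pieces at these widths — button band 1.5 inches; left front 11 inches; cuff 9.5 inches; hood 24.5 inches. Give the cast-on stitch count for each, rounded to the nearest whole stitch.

Rate = 23/4 = 5.75 sts per in.
button band: 1.5 × 5.75 = 8.62 → 9.
left front: 11 × 5.75 = 63.25 → 63.
cuff: 9.5 × 5.75 = 54.62 → 55.
hood: 24.5 × 5.75 = 140.88 → 141.

button band 9; left front 63; cuff 55; hood 141.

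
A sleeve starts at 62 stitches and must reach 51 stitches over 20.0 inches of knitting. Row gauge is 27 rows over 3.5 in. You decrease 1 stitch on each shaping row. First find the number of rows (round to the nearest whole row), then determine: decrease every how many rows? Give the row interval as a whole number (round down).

Decrease every 14th row.

Rows = 20.0 × 7.714 = 154.3 → 154 rows.
Stitches to remove: 11 → 11 shaping rows (at 1 st each).
154 / 11 = 14.00 → every 14 rows.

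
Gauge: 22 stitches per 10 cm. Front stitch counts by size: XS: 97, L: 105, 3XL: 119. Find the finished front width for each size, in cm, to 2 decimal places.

XS 44.09 cm; L 47.73 cm; 3XL 54.09 cm.

22/10 = 2.2 sts per cm.
XS: 97 / 2.2 = 44.091 → 44.09 cm.
L: 105 / 2.2 = 47.727 → 47.73 cm.
3XL: 119 / 2.2 = 54.091 → 54.09 cm.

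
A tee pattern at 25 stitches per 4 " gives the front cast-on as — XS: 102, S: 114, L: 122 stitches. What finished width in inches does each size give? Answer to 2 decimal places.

XS 16.32 inches; S 18.24 inches; L 19.52 inches.

25/4 = 6.25 sts per in.
XS: 102 / 6.25 = 16.320 → 16.32 in.
S: 114 / 6.25 = 18.240 → 18.24 in.
L: 122 / 6.25 = 19.520 → 19.52 in.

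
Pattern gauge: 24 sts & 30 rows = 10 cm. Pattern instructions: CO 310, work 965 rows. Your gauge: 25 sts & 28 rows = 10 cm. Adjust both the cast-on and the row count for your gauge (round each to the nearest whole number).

Cast on 323 stitches; work 901 rows.

Stitches: 310 × 25/24 = 322.92 → 323.
Rows: 965 × 28/30 = 900.67 → 901.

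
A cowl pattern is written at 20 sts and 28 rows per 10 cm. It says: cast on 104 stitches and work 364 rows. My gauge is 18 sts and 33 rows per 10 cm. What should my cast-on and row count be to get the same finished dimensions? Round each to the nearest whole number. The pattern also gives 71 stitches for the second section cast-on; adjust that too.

Stitches: 104 × 18/20 = 93.60 → 94.
Rows: 364 × 33/28 = 429.00 → 429.
second section cast-on: 71 × 18/20 = 63.90 → 64.

Cast on 94 stitches; work 429 rows; second section cast-on 64 stitches.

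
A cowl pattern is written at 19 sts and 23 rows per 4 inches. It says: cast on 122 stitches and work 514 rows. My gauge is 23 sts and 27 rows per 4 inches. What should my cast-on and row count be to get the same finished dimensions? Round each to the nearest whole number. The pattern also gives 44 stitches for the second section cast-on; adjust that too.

Cast on 148 stitches; work 603 rows; second section cast-on 53 stitches.

Stitches: 122 × 23/19 = 147.68 → 148.
Rows: 514 × 27/23 = 603.39 → 603.
second section cast-on: 44 × 23/19 = 53.26 → 53.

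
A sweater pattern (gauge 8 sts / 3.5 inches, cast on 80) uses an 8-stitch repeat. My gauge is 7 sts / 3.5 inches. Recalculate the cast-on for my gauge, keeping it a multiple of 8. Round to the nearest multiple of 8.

80 × 7 / 8 = 70.00.
Nearest multiple of 8: 72.

CO 72 sts.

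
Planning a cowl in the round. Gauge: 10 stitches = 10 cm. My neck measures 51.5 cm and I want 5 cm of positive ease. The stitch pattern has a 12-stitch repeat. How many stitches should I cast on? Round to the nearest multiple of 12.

Finished = 51.5 + 5 = 56.5 cm.
10 / 10 = 1 sts/cm.
56.5 × 1 = 56.50 sts.
Nearest multiple of 12: 60.

Cast on 60 stitches.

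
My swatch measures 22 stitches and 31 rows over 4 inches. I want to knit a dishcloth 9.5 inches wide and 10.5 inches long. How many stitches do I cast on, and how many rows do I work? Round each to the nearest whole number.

Stitch gauge = 22/4 = 5.5 sts/in; 9.5 × 5.5 = 52.25 → 52 sts.
Row gauge = 31/4 = 7.75 rows/in; 10.5 × 7.75 = 81.38 → 81 rows.

Cast on 52 stitches and work 81 rows.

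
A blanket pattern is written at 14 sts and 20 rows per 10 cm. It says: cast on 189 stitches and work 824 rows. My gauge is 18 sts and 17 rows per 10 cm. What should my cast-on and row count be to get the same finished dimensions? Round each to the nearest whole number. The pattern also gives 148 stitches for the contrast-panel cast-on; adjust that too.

Cast on 243 stitches; work 700 rows; contrast-panel cast-on 190 stitches.

Stitches: 189 × 18/14 = 243.00 → 243.
Rows: 824 × 17/20 = 700.40 → 700.
contrast-panel cast-on: 148 × 18/14 = 190.29 → 190.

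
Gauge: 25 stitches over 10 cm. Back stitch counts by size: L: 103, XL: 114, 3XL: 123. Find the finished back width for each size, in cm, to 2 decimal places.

25/10 = 2.5 sts per cm.
L: 103 / 2.5 = 41.200 → 41.20 cm.
XL: 114 / 2.5 = 45.600 → 45.60 cm.
3XL: 123 / 2.5 = 49.200 → 49.20 cm.

L 41.20 cm; XL 45.60 cm; 3XL 49.20 cm.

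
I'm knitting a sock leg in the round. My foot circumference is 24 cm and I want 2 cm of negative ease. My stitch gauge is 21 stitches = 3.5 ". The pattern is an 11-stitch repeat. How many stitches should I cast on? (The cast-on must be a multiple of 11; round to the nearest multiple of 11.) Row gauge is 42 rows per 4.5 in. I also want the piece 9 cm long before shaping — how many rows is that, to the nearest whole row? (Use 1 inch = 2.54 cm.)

Finished = 24 − 2 = 22 cm.
22 cm × 1/2.54 = 8.66 inches.
21/3.5 = 6 sts per in; 8.66 × 6 = 51.97 sts.
Nearest multiple of 11 → 55.
9 cm = 3.54 inches; × 9.333 = 33.07 → 33 rows.

Cast on 55 stitches; work 33 rows.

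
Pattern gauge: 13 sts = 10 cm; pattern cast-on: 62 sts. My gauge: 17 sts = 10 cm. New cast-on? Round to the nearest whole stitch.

Scale factor = 17 / 13 = 1.308.
62 × 17 / 13 = 81.08 sts.
→ 81 sts.

81 stitches.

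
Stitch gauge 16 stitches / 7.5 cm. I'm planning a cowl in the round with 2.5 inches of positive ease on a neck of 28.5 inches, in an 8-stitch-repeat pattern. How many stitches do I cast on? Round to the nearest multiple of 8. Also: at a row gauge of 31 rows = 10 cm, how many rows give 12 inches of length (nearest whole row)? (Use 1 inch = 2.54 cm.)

Finished = 28.5 + 2.5 = 31 inches.
31 inches × 2.54 = 78.74 cm.
16/7.5 = 2.133 sts per cm; 78.74 × 2.133 = 167.98 sts.
Nearest multiple of 8 → 168.
12 inches = 30.48 cm; × 3.1 = 94.49 → 94 rows.

Cast on 168 stitches; work 94 rows.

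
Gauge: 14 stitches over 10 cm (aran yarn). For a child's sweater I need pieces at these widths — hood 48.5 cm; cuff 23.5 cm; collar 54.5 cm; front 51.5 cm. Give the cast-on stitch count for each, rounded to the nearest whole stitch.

hood 68; cuff 33; collar 76; front 72.

Rate = 14/10 = 1.4 sts per cm.
hood: 48.5 × 1.4 = 67.90 → 68.
cuff: 23.5 × 1.4 = 32.90 → 33.
collar: 54.5 × 1.4 = 76.30 → 76.
front: 51.5 × 1.4 = 72.10 → 72.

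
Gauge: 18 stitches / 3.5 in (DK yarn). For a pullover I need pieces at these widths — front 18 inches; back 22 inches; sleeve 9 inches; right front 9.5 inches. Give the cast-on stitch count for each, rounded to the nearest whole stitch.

Rate = 18/3.5 = 5.143 sts per in.
front: 18 × 5.143 = 92.57 → 93.
back: 22 × 5.143 = 113.14 → 113.
sleeve: 9 × 5.143 = 46.29 → 46.
right front: 9.5 × 5.143 = 48.86 → 49.

front 93; back 113; sleeve 46; right front 49.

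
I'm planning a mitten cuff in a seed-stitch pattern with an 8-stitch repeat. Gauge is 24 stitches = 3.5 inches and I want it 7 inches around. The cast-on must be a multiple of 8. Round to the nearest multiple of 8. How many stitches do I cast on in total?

24 / 3.5 = 6.857 sts per inch.
7 × 6.857 = 48.00 sts.
Nearest multiple of 8: 48.

CO 48 sts.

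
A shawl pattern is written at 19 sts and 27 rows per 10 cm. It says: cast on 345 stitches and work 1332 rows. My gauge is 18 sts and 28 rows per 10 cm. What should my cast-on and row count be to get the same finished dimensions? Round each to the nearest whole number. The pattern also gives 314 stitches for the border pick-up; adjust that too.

Cast on 327 stitches; work 1381 rows; border pick-up 297 stitches.

Stitches: 345 × 18/19 = 326.84 → 327.
Rows: 1332 × 28/27 = 1381.33 → 1381.
border pick-up: 314 × 18/19 = 297.47 → 297.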